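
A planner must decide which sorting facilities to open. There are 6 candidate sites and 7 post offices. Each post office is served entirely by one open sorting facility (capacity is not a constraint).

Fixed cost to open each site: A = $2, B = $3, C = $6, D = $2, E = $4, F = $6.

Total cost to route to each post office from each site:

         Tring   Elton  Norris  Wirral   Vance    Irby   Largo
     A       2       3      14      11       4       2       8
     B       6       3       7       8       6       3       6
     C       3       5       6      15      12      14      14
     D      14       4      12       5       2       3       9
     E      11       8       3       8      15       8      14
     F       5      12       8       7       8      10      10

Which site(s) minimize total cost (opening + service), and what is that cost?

For any fixed open set, each post office goes to its cheapest open site; total = fixed + service.
{A, D, E}: Tring→A 2, Elton→A 3, Norris→E 3, Wirral→D 5, Vance→D 2, Irby→A 2, Largo→A 8. Service 25; fixed 8; total 33.
{A, B, D}: Tring→A 2, Elton→A 3, Norris→B 7, Wirral→D 5, Vance→D 2, Irby→A 2, Largo→B 6. Service 27; fixed 7; total 34.
{A, B, D, E}: Tring→A 2, Elton→A 3, Norris→E 3, Wirral→D 5, Vance→D 2, Irby→A 2, Largo→B 6. Service 23; fixed 11; total 34.
{A, B, C, D, E, F}: Tring→A 2, Elton→A 3, Norris→E 3, Wirral→D 5, Vance→D 2, Irby→A 2, Largo→B 6. Service 23; fixed 23; total 46.
No other subset beats 33.

Open A, D and E; minimum total cost 33.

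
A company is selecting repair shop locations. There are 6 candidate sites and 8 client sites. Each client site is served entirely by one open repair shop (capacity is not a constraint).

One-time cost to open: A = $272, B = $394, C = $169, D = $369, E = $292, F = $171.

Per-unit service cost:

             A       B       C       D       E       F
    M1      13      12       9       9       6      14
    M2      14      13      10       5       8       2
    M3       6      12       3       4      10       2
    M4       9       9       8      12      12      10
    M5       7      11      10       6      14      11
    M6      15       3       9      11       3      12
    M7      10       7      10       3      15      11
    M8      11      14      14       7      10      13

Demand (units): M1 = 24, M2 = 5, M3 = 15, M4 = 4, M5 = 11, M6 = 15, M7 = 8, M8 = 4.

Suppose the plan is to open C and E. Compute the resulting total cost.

Each client site is assigned to its cheapest site among the open ones.
{C, E}: M1→E 6·24=144, M2→E 8·5=40, M3→C 3·15=45, M4→C 8·4=32, M5→C 10·11=110, M6→E 3·15=45, M7→C 10·8=80, M8→E 10·4=40. Service 536; fixed 461; total 997.

Total cost: 997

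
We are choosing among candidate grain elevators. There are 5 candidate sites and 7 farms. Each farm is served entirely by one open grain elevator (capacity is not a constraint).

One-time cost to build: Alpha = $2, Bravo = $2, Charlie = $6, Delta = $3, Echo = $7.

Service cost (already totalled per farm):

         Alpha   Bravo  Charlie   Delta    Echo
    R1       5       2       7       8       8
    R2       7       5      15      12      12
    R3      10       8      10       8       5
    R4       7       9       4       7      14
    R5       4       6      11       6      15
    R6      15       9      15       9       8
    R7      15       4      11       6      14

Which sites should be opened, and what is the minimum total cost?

For any fixed open set, each farm goes to its cheapest open site; total = fixed + service.
{Alpha, Bravo}: R1→Bravo 2, R2→Bravo 5, R3→Bravo 8, R4→Alpha 7, R5→Alpha 4, R6→Bravo 9, R7→Bravo 4. Service 39; fixed 4; total 43.
{Bravo}: service 43 + fixed 2 = 45
{Alpha, Bravo, Charlie}: R1→Bravo 2, R2→Bravo 5, R3→Bravo 8, R4→Charlie 4, R5→Alpha 4, R6→Bravo 9, R7→Bravo 4. Service 36; fixed 10; total 46.
{Alpha, Bravo, Charlie, Delta, Echo}: R1→Bravo 2, R2→Bravo 5, R3→Echo 5, R4→Charlie 4, R5→Alpha 4, R6→Echo 8, R7→Bravo 4. Service 32; fixed 20; total 52.
No other subset beats 43.

Open Alpha and Bravo; minimum total cost 43.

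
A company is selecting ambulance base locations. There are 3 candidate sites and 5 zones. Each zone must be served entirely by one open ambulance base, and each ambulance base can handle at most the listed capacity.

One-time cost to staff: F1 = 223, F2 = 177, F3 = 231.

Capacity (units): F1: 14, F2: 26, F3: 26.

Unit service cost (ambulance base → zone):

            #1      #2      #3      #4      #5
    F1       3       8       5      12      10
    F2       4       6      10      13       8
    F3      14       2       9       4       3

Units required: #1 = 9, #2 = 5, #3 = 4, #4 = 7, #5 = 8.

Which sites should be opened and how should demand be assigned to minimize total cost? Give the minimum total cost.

Minimum total cost: 542

Open {F2, F3}: #1→F2 4·9=36, #2→F3 2·5=10, #3→F3 9·4=36, #4→F3 4·7=28, #5→F3 3·8=24.
Loads: F2 carries 9/26, F3 carries 24/26. Service 134; fixed 408; total 542.
Next best feasible plan costs 546.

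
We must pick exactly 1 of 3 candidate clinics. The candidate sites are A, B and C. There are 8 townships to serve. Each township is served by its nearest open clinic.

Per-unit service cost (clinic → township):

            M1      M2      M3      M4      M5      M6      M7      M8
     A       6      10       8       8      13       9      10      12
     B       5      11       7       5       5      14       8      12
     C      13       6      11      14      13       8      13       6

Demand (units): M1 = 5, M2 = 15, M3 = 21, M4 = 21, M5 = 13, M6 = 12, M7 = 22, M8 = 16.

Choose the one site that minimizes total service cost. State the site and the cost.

Choose B only; total service cost 1043.

With exactly 1 open, each township uses its cheapest among the chosen.
{B}: M1→B 5·5=25, M2→B 11·15=165, M3→B 7·21=147, M4→B 5·21=105, M5→B 5·13=65, M6→B 14·12=168, M7→B 8·22=176, M8→B 12·16=192. Service cost 1043.
{A}: service cost 1205
{C}: service cost 1327
Among all 3 size-1 choices, {B} is lowest.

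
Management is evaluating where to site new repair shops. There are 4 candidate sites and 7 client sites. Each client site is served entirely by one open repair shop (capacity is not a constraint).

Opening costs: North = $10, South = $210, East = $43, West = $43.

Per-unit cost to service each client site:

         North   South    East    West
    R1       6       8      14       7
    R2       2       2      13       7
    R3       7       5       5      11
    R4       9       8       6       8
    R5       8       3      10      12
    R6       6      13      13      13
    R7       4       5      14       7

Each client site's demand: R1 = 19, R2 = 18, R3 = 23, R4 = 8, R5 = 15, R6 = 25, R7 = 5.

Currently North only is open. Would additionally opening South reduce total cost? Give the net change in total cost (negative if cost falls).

No — net change +81 (cost rises by 81).

Current service cost with {North}: 673.
Adding South: each client site re-picks its cheapest; new service cost 544, saving 129.
Extra fixed cost: 210. Net change = 210 − 129 = 81.
(Totals: 683 → 764.)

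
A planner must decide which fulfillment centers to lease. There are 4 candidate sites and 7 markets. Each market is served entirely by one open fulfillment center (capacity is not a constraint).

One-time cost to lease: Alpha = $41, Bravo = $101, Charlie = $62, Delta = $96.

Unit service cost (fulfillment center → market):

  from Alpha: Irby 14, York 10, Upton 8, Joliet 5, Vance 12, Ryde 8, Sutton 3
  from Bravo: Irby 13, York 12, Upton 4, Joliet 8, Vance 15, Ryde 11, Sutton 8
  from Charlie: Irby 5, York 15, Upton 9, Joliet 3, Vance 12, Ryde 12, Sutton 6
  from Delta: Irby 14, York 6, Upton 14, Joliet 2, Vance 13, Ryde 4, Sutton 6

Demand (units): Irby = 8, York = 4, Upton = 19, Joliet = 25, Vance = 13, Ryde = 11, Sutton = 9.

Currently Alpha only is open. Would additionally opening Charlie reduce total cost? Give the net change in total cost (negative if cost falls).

Current service cost with {Alpha}: 700.
Adding Charlie: each market re-picks its cheapest; new service cost 578, saving 122.
Extra fixed cost: 62. Net change = 62 − 122 = -60.
(Totals: 741 → 681.)

Yes — net change −60 (cost falls by 60).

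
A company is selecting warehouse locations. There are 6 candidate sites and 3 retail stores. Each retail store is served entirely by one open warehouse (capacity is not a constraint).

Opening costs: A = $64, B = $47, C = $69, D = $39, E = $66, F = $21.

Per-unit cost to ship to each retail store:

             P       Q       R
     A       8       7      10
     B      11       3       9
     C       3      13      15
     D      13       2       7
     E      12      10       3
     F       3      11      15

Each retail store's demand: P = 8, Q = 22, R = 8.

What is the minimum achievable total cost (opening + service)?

For any fixed open set, each retail store goes to its cheapest open site; total = fixed + service.
{D, F}: P→F 3·8=24, Q→D 2·22=44, R→D 7·8=56. Service 124; fixed 60; total 184.
{D, E, F}: service 92 + fixed 126 = 218
{B, F}: P→F 3·8=24, Q→B 3·22=66, R→B 9·8=72. Service 162; fixed 68; total 230.
{A, B, C, D, E, F}: service 92 + fixed 306 = 398
No other subset beats 184.

Minimum total cost: 184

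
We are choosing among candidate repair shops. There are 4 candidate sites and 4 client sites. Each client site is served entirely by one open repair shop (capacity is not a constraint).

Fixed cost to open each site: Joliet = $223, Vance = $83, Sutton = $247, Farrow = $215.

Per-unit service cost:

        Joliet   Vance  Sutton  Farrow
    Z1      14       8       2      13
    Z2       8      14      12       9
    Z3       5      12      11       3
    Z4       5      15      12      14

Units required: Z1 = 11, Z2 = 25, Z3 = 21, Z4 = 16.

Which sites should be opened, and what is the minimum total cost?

Open Joliet only; minimum total cost 762.

For any fixed open set, each client site goes to its cheapest open site; total = fixed + service.
{Joliet}: Z1→Joliet 14·11=154, Z2→Joliet 8·25=200, Z3→Joliet 5·21=105, Z4→Joliet 5·16=80. Service 539; fixed 223; total 762.
{Joliet, Vance}: Z1→Vance 8·11=88, Z2→Joliet 8·25=200, Z3→Joliet 5·21=105, Z4→Joliet 5·16=80. Service 473; fixed 306; total 779.
{Farrow}: service 655 + fixed 215 = 870
{Joliet, Vance, Sutton, Farrow}: Z1→Sutton 2·11=22, Z2→Joliet 8·25=200, Z3→Farrow 3·21=63, Z4→Joliet 5·16=80. Service 365; fixed 768; total 1133.
No other subset beats 762.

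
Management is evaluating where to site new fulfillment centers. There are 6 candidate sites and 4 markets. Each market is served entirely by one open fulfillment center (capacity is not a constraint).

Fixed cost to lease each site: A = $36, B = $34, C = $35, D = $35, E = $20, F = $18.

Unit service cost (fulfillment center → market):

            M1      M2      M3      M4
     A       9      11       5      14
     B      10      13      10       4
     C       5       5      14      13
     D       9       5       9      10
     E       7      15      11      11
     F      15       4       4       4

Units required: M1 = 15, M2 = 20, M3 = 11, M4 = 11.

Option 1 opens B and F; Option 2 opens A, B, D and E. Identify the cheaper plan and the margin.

Option 1 is cheaper by 59.

Option 1: {B, F}: M1→B 10·15=150, M2→F 4·20=80, M3→F 4·11=44, M4→B 4·11=44. Service 318; fixed 52; total 370.
Option 2: {A, B, D, E}: M1→E 7·15=105, M2→D 5·20=100, M3→A 5·11=55, M4→B 4·11=44. Service 304; fixed 125; total 429.
Difference: |370 − 429| = 59.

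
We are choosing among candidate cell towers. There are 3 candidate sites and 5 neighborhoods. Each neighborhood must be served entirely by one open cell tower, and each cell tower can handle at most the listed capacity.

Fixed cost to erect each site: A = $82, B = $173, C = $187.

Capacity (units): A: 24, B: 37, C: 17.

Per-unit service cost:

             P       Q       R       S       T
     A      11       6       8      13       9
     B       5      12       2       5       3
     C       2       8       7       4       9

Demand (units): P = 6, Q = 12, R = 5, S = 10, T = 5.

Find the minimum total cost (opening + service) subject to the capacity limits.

Open {A, B}: P→B 5·6=30, Q→A 6·12=72, R→B 2·5=10, S→B 5·10=50, T→B 3·5=15.
Loads: A carries 12/24, B carries 26/37. Service 177; fixed 255; total 432.
Next best feasible plan costs 462.

Minimum total cost: 432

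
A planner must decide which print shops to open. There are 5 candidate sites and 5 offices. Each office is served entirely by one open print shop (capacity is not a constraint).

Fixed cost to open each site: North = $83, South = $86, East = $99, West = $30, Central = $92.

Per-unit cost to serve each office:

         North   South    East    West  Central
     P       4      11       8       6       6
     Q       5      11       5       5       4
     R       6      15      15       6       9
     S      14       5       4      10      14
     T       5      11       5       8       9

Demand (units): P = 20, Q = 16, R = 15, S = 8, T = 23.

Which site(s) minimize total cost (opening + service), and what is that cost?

Open North and West; minimum total cost 558.

For any fixed open set, each office goes to its cheapest open site; total = fixed + service.
{North, West}: P→North 4·20=80, Q→North 5·16=80, R→North 6·15=90, S→West 10·8=80, T→North 5·23=115. Service 445; fixed 113; total 558.
{North}: service 477 + fixed 83 = 560
{East, West}: service 437 + fixed 129 = 566
{North, South, East, West, Central}: service 381 + fixed 390 = 771
No other subset beats 558.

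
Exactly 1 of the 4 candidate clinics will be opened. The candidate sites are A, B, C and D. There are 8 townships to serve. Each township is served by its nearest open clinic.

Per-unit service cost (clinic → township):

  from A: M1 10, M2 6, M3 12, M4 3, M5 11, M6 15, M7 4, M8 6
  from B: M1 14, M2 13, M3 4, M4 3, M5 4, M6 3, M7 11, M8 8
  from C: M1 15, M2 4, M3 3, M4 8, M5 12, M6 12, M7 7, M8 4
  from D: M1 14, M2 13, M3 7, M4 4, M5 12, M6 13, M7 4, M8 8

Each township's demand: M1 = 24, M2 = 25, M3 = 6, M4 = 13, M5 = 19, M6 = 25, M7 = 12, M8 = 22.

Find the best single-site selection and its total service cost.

Choose B only; total service cost 1183.

With exactly 1 open, each township uses its cheapest among the chosen.
{B}: M1→B 14·24=336, M2→B 13·25=325, M3→B 4·6=24, M4→B 3·13=39, M5→B 4·19=76, M6→B 3·25=75, M7→B 11·12=132, M8→B 8·22=176. Service cost 1183.
{A}: service cost 1265
{C}: service cost 1282
Among all 4 size-1 choices, {B} is lowest.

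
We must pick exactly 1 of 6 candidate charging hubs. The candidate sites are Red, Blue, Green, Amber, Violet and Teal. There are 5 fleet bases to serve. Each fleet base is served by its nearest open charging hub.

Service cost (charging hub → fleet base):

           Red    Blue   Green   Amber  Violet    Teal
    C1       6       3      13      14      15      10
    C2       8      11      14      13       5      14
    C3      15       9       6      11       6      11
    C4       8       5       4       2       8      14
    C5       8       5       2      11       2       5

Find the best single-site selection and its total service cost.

Choose Blue only; total service cost 33.

With exactly 1 open, each fleet base uses its cheapest among the chosen.
{Blue}: C1→Blue 3, C2→Blue 11, C3→Blue 9, C4→Blue 5, C5→Blue 5. Service cost 33.
{Violet}: service cost 36
{Green}: service cost 39
Among all 6 size-1 choices, {Blue} is lowest.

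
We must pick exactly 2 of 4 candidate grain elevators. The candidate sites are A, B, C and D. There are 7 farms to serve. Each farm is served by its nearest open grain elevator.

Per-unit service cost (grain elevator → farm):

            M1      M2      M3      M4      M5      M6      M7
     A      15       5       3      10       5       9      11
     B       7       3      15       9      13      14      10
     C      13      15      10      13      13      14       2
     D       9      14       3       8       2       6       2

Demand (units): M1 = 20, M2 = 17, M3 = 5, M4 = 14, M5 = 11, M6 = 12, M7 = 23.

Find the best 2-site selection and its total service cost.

With exactly 2 open, each farm uses its cheapest among the chosen.
{B, D}: M1→B 7·20=140, M2→B 3·17=51, M3→D 3·5=15, M4→D 8·14=112, M5→D 2·11=22, M6→D 6·12=72, M7→D 2·23=46. Service cost 458.
{A, D}: service cost 532
{C, D}: service cost 685
Among all 6 size-2 choices, {B, D} is lowest.

Choose B and D; total service cost 458.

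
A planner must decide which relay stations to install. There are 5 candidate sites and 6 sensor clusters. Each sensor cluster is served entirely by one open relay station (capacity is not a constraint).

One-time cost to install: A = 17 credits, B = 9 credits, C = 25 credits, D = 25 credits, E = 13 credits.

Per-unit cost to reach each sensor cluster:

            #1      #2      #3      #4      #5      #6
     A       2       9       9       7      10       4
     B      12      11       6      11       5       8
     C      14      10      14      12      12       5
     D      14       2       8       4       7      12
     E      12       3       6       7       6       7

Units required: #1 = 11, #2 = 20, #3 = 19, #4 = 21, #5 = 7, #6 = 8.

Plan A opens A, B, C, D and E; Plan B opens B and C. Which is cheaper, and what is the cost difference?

Plan A is cheaper by 370.

Plan A: {A, B, C, D, E}: #1→A 2·11=22, #2→D 2·20=40, #3→B 6·19=114, #4→D 4·21=84, #5→B 5·7=35, #6→A 4·8=32. Service 327; fixed 89; total 416.
Plan B: {B, C}: #1→B 12·11=132, #2→C 10·20=200, #3→B 6·19=114, #4→B 11·21=231, #5→B 5·7=35, #6→C 5·8=40. Service 752; fixed 34; total 786.
Difference: |416 − 786| = 370.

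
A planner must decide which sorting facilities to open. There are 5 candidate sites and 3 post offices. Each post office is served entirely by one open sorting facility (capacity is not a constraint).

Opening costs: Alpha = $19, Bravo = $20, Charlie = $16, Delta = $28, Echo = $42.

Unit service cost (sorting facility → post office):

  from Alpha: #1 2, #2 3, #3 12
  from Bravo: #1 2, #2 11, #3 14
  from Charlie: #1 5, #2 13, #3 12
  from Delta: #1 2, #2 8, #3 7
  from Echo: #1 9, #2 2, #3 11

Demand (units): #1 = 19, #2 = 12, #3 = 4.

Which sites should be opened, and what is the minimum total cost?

For any fixed open set, each post office goes to its cheapest open site; total = fixed + service.
{Alpha}: #1→Alpha 2·19=38, #2→Alpha 3·12=36, #3→Alpha 12·4=48. Service 122; fixed 19; total 141.
{Alpha, Delta}: service 102 + fixed 47 = 149
{Alpha, Charlie}: service 122 + fixed 35 = 157
{Alpha, Bravo, Charlie, Delta, Echo}: service 90 + fixed 125 = 215
No other subset beats 141.

Open Alpha only; minimum total cost 141.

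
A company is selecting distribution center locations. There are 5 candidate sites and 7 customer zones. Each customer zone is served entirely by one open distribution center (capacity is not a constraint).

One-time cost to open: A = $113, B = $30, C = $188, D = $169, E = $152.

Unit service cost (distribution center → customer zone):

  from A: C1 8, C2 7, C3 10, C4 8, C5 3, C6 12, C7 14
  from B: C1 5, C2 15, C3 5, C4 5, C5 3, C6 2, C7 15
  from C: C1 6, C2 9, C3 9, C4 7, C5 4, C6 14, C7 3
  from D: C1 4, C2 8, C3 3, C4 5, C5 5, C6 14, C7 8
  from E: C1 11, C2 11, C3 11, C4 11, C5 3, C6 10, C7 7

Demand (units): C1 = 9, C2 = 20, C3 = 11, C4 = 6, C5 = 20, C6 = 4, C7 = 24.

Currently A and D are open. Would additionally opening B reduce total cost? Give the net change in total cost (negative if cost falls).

Current service cost with {A, D}: 539.
Adding B: each customer zone re-picks its cheapest; new service cost 499, saving 40.
Extra fixed cost: 30. Net change = 30 − 40 = -10.
(Totals: 821 → 811.)

Yes — net change −10 (cost falls by 10).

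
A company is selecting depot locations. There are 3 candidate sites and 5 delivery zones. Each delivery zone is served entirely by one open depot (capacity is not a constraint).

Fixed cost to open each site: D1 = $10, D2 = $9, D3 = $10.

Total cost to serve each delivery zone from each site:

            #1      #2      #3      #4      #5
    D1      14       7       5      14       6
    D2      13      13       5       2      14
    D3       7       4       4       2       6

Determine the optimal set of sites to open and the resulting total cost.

For any fixed open set, each delivery zone goes to its cheapest open site; total = fixed + service.
{D3}: #1→D3 7, #2→D3 4, #3→D3 4, #4→D3 2, #5→D3 6. Service 23; fixed 10; total 33.
{D2, D3}: service 23 + fixed 19 = 42
{D1, D3}: #1→D3 7, #2→D3 4, #3→D3 4, #4→D3 2, #5→D1 6. Service 23; fixed 20; total 43.
{D1, D2, D3}: #1→D3 7, #2→D3 4, #3→D3 4, #4→D2 2, #5→D1 6. Service 23; fixed 29; total 52.
No other subset beats 33.

Open D3 only; minimum total cost 33.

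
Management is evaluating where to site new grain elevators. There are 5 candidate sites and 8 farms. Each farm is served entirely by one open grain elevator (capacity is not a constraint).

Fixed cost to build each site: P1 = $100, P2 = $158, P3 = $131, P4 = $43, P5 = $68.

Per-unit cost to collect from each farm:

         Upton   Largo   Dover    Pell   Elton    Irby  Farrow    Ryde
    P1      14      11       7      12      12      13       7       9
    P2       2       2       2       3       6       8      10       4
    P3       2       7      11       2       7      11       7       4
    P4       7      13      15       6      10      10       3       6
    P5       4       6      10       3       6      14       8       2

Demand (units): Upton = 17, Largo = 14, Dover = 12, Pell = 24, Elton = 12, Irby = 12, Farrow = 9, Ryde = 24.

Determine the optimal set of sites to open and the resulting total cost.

Open P2 and P4; minimum total cost 650.

For any fixed open set, each farm goes to its cheapest open site; total = fixed + service.
{P2, P4}: Upton→P2 2·17=34, Largo→P2 2·14=28, Dover→P2 2·12=24, Pell→P2 3·24=72, Elton→P2 6·12=72, Irby→P2 8·12=96, Farrow→P4 3·9=27, Ryde→P2 4·24=96. Service 449; fixed 201; total 650.
{P2}: Upton→P2 2·17=34, Largo→P2 2·14=28, Dover→P2 2·12=24, Pell→P2 3·24=72, Elton→P2 6·12=72, Irby→P2 8·12=96, Farrow→P2 10·9=90, Ryde→P2 4·24=96. Service 512; fixed 158; total 670.
{P2, P4, P5}: Upton→P2 2·17=34, Largo→P2 2·14=28, Dover→P2 2·12=24, Pell→P2 3·24=72, Elton→P2 6·12=72, Irby→P2 8·12=96, Farrow→P4 3·9=27, Ryde→P5 2·24=48. Service 401; fixed 269; total 670.
{P1, P2, P3, P4, P5}: service 377 + fixed 500 = 877
No other subset beats 650.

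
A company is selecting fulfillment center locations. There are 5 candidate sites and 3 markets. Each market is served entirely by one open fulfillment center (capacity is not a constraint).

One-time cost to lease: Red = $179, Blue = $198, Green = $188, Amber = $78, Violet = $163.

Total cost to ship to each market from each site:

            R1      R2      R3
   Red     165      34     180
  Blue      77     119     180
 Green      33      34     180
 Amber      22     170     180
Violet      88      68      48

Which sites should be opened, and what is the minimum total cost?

Open Violet only; minimum total cost 367.

For any fixed open set, each market goes to its cheapest open site; total = fixed + service.
{Violet}: R1→Violet 88, R2→Violet 68, R3→Violet 48. Service 204; fixed 163; total 367.
{Amber, Violet}: R1→Amber 22, R2→Violet 68, R3→Violet 48. Service 138; fixed 241; total 379.
{Green}: service 247 + fixed 188 = 435
{Red, Blue, Green, Amber, Violet}: service 104 + fixed 806 = 910
No other subset beats 367.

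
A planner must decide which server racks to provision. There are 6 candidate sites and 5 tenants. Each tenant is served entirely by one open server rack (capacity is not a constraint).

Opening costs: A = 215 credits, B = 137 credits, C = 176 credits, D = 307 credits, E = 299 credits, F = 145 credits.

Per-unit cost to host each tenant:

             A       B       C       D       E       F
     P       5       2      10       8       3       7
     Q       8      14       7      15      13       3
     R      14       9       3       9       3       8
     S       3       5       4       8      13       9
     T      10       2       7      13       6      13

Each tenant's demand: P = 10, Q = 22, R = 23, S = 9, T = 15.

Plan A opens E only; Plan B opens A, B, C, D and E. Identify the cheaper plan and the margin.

Plan A is cheaper by 543.

Plan A: {E}: P→E 3·10=30, Q→E 13·22=286, R→E 3·23=69, S→E 13·9=117, T→E 6·15=90. Service 592; fixed 299; total 891.
Plan B: {A, B, C, D, E}: P→B 2·10=20, Q→C 7·22=154, R→C 3·23=69, S→A 3·9=27, T→B 2·15=30. Service 300; fixed 1134; total 1434.
Difference: |891 − 1434| = 543.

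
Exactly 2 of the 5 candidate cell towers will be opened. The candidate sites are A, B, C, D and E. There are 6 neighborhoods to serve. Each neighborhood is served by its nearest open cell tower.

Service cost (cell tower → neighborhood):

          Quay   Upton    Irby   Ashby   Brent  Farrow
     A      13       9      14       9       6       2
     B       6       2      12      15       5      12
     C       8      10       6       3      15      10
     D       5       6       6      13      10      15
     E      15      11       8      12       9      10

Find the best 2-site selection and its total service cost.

Choose B and C; total service cost 32.

With exactly 2 open, each neighborhood uses its cheapest among the chosen.
{B, C}: Quay→B 6, Upton→B 2, Irby→C 6, Ashby→C 3, Brent→B 5, Farrow→C 10. Service cost 32.
{A, C}: service cost 34
{A, D}: service cost 34
Among all 10 size-2 choices, {B, C} is lowest.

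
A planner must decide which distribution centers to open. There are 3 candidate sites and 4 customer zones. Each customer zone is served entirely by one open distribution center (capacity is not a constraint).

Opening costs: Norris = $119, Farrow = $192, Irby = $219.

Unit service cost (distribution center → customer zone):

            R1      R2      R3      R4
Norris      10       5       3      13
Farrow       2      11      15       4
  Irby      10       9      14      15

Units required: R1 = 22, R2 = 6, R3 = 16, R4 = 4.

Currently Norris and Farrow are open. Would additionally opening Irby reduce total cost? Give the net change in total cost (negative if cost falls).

Current service cost with {Norris, Farrow}: 138.
Adding Irby: each customer zone re-picks its cheapest; new service cost 138, saving 0.
Extra fixed cost: 219. Net change = 219 − 0 = 219.
(Totals: 449 → 668.)

No — net change +219 (cost rises by 219).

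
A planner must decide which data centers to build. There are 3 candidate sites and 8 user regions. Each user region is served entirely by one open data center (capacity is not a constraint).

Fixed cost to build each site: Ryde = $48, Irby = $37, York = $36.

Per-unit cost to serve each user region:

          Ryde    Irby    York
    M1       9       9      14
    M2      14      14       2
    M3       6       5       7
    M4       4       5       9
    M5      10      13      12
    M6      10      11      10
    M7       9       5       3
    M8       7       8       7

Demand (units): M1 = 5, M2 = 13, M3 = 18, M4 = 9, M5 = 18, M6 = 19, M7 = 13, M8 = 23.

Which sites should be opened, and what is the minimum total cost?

For any fixed open set, each user region goes to its cheapest open site; total = fixed + service.
{Ryde, York}: M1→Ryde 9·5=45, M2→York 2·13=26, M3→Ryde 6·18=108, M4→Ryde 4·9=36, M5→Ryde 10·18=180, M6→Ryde 10·19=190, M7→York 3·13=39, M8→Ryde 7·23=161. Service 785; fixed 84; total 869.
{Irby, York}: M1→Irby 9·5=45, M2→York 2·13=26, M3→Irby 5·18=90, M4→Irby 5·9=45, M5→York 12·18=216, M6→York 10·19=190, M7→York 3·13=39, M8→York 7·23=161. Service 812; fixed 73; total 885.
{Ryde, Irby, York}: service 767 + fixed 121 = 888
{York}: service 909 + fixed 36 = 945
No other subset beats 869.

Open Ryde and York; minimum total cost 869.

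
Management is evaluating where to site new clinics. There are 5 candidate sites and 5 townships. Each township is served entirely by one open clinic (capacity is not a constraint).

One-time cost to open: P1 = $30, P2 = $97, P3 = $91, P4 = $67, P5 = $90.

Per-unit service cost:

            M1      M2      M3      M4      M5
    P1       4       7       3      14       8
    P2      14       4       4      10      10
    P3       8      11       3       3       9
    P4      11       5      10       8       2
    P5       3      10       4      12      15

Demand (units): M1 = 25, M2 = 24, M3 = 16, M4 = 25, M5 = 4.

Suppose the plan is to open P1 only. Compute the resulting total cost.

Total cost: 728

Each township is assigned to its cheapest site among the open ones.
{P1}: M1→P1 4·25=100, M2→P1 7·24=168, M3→P1 3·16=48, M4→P1 14·25=350, M5→P1 8·4=32. Service 698; fixed 30; total 728.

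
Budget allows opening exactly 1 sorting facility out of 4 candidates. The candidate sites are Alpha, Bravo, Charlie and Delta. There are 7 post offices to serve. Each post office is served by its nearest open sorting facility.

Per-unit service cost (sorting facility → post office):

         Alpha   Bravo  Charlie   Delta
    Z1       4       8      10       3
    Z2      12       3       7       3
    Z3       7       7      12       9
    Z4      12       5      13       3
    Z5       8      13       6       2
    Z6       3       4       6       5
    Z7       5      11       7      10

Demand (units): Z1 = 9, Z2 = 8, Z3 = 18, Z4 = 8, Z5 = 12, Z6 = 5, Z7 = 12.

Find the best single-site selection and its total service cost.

Choose Delta only; total service cost 406.

With exactly 1 open, each post office uses its cheapest among the chosen.
{Delta}: Z1→Delta 3·9=27, Z2→Delta 3·8=24, Z3→Delta 9·18=162, Z4→Delta 3·8=24, Z5→Delta 2·12=24, Z6→Delta 5·5=25, Z7→Delta 10·12=120. Service cost 406.
{Alpha}: service cost 525
{Bravo}: service cost 570
Among all 4 size-1 choices, {Delta} is lowest.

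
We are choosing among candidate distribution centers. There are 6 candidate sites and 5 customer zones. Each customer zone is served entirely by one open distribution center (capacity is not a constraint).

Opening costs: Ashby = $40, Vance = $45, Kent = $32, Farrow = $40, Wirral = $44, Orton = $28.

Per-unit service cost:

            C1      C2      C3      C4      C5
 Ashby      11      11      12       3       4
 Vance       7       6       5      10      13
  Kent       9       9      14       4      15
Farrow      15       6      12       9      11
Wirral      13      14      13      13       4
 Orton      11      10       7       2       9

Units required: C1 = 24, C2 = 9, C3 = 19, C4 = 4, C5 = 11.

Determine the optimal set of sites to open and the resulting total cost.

Open Ashby and Vance; minimum total cost 458.

For any fixed open set, each customer zone goes to its cheapest open site; total = fixed + service.
{Ashby, Vance}: C1→Vance 7·24=168, C2→Vance 6·9=54, C3→Vance 5·19=95, C4→Ashby 3·4=12, C5→Ashby 4·11=44. Service 373; fixed 85; total 458.
{Ashby, Vance, Orton}: C1→Vance 7·24=168, C2→Vance 6·9=54, C3→Vance 5·19=95, C4→Orton 2·4=8, C5→Ashby 4·11=44. Service 369; fixed 113; total 482.
{Vance, Wirral, Orton}: C1→Vance 7·24=168, C2→Vance 6·9=54, C3→Vance 5·19=95, C4→Orton 2·4=8, C5→Wirral 4·11=44. Service 369; fixed 117; total 486.
{Ashby, Vance, Kent, Farrow, Wirral, Orton}: C1→Vance 7·24=168, C2→Vance 6·9=54, C3→Vance 5·19=95, C4→Orton 2·4=8, C5→Ashby 4·11=44. Service 369; fixed 229; total 598.
No other subset beats 458.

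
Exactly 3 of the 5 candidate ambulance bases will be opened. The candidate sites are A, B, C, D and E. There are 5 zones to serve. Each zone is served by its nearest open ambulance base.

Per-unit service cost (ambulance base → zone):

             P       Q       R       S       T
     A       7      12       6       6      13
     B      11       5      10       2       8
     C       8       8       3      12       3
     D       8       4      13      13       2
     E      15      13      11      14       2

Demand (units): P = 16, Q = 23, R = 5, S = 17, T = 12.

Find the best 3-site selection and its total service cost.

Choose A, B and D; total service cost 292.

With exactly 3 open, each zone uses its cheapest among the chosen.
{A, B, D}: P→A 7·16=112, Q→D 4·23=92, R→A 6·5=30, S→B 2·17=34, T→D 2·12=24. Service cost 292.
{B, C, D}: service cost 293
{A, B, C}: service cost 312
Among all 10 size-3 choices, {A, B, D} is lowest.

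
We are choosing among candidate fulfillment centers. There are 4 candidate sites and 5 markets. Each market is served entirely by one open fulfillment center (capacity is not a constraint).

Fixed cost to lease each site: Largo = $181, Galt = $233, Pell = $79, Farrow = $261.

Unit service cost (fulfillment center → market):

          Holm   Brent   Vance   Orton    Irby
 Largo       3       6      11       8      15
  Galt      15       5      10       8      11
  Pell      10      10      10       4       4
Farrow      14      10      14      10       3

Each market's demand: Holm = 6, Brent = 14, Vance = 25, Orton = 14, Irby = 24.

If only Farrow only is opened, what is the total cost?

Each market is assigned to its cheapest site among the open ones.
{Farrow}: Holm→Farrow 14·6=84, Brent→Farrow 10·14=140, Vance→Farrow 14·25=350, Orton→Farrow 10·14=140, Irby→Farrow 3·24=72. Service 786; fixed 261; total 1047.

Total cost: 1047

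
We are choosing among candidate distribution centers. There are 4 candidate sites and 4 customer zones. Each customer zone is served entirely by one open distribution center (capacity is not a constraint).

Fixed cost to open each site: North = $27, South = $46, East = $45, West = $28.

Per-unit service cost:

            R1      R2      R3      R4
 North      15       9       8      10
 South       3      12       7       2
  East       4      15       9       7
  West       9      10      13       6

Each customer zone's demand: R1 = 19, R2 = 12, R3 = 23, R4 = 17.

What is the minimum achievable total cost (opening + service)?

For any fixed open set, each customer zone goes to its cheapest open site; total = fixed + service.
{North, South}: R1→South 3·19=57, R2→North 9·12=108, R3→South 7·23=161, R4→South 2·17=34. Service 360; fixed 73; total 433.
{South}: service 396 + fixed 46 = 442
{South, West}: R1→South 3·19=57, R2→West 10·12=120, R3→South 7·23=161, R4→South 2·17=34. Service 372; fixed 74; total 446.
{North, South, East, West}: R1→South 3·19=57, R2→North 9·12=108, R3→South 7·23=161, R4→South 2·17=34. Service 360; fixed 146; total 506.
No other subset beats 433.

Minimum total cost: 433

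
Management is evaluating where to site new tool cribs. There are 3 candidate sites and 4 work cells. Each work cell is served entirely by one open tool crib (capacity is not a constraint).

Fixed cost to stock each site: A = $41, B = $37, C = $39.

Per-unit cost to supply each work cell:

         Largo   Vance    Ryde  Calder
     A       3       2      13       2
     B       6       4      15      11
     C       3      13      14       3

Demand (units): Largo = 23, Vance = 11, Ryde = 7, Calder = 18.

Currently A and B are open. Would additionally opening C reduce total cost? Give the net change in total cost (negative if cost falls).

No — net change +39 (cost rises by 39).

Current service cost with {A, B}: 218.
Adding C: each work cell re-picks its cheapest; new service cost 218, saving 0.
Extra fixed cost: 39. Net change = 39 − 0 = 39.
(Totals: 296 → 335.)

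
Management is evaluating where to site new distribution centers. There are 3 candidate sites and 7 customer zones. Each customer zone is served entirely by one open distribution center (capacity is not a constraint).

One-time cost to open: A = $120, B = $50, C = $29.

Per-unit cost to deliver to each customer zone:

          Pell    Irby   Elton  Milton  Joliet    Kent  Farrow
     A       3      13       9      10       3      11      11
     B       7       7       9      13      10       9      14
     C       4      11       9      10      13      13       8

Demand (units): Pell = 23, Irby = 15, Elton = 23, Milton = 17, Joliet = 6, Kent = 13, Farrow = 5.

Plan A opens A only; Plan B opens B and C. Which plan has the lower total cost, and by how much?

Plan A: {A}: Pell→A 3·23=69, Irby→A 13·15=195, Elton→A 9·23=207, Milton→A 10·17=170, Joliet→A 3·6=18, Kent→A 11·13=143, Farrow→A 11·5=55. Service 857; fixed 120; total 977.
Plan B: {B, C}: Pell→C 4·23=92, Irby→B 7·15=105, Elton→B 9·23=207, Milton→C 10·17=170, Joliet→B 10·6=60, Kent→B 9·13=117, Farrow→C 8·5=40. Service 791; fixed 79; total 870.
Difference: |977 − 870| = 107.

Plan B is cheaper by 107.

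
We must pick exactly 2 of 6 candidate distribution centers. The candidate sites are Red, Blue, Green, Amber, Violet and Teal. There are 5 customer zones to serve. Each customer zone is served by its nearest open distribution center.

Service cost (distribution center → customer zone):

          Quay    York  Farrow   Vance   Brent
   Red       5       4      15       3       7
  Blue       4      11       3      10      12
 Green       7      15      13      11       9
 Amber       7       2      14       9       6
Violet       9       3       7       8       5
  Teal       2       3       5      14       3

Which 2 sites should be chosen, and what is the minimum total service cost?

With exactly 2 open, each customer zone uses its cheapest among the chosen.
{Red, Teal}: Quay→Teal 2, York→Teal 3, Farrow→Teal 5, Vance→Red 3, Brent→Teal 3. Service cost 16.
{Red, Blue}: service cost 21
{Blue, Teal}: service cost 21
Among all 15 size-2 choices, {Red, Teal} is lowest.

Choose Red and Teal; total service cost 16.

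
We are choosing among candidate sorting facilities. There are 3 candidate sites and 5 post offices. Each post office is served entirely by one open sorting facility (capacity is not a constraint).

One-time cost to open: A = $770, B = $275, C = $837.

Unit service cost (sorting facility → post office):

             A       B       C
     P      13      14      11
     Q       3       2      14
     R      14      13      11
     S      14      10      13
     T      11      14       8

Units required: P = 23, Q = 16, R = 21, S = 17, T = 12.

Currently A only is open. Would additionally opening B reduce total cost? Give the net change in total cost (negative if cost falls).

Current service cost with {A}: 1011.
Adding B: each post office re-picks its cheapest; new service cost 906, saving 105.
Extra fixed cost: 275. Net change = 275 − 105 = 170.
(Totals: 1781 → 1951.)

No — net change +170 (cost rises by 170).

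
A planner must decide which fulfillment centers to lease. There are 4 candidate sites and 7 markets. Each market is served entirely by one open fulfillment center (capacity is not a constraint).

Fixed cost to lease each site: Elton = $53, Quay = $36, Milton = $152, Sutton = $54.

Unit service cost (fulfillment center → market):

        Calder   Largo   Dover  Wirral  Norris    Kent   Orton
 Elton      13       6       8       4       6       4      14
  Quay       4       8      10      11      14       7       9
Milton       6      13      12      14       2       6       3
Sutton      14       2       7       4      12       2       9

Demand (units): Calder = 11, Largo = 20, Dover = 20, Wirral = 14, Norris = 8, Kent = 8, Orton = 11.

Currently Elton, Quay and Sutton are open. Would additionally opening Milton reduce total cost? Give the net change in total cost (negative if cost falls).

Current service cost with {Elton, Quay, Sutton}: 443.
Adding Milton: each market re-picks its cheapest; new service cost 345, saving 98.
Extra fixed cost: 152. Net change = 152 − 98 = 54.
(Totals: 586 → 640.)

No — net change +54 (cost rises by 54).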